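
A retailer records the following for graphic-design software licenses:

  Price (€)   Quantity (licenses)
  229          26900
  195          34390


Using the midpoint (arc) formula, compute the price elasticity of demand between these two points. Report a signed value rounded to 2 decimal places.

%ΔQ = (34390 − 26900) / [(26900 + 34390)/2] = 7490/30645 = 0.244411…
%ΔP = (195 − 229) / [(229 + 195)/2] = -34/212 = -0.160377…
Arc Ed = %ΔQ / %ΔP = (7490/30645) / (-34/212) = -1.5239…

-1.52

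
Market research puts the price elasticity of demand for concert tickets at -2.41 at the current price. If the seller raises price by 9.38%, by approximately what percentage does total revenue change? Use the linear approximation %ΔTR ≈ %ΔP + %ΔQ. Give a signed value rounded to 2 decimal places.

%ΔQ ≈ Ed × %ΔP = (-2.41) × (+9.38%) = -22.6058%
%ΔTR ≈ %ΔP + %ΔQ = (+9.38%) + (-22.6058%) = -13.2258%

-13.23%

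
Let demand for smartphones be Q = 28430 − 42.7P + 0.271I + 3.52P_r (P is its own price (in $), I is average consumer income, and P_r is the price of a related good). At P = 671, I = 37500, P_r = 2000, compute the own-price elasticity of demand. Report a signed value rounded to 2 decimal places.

At the given values, Q = 28430 − 42.7(671) + 0.271(37500) + 3.52(2000) = 16980.8.
∂Q/∂P = −42.7.
E = (-42.7) × (671/16980.8) = -1.6872…

-1.69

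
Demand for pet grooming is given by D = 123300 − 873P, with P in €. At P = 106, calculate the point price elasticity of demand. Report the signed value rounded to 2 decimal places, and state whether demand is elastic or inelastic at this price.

dD/dP = −873. At P = 106, D = 123300 − 873(106) = 30762.
Ed = (dD/dP)·(P/D) = −873 × (106/30762) = -3.0081…
|Ed| = 3.01 > 1, so demand is elastic.

-3.01; elastic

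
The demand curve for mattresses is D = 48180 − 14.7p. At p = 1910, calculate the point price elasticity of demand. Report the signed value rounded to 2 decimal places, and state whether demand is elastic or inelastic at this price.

-1.40; elastic

dD/dp = −14.7. At p = 1910, D = 48180 − 14.7(1910) = 20103.
Ed = (dD/dp)·(p/D) = −14.7 × (1910/20103) = -1.3966…
|Ed| = 1.40 > 1, so demand is elastic.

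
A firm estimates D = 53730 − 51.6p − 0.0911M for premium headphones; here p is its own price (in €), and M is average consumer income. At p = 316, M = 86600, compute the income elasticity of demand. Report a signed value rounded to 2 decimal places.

At the given values, D = 53730 − 51.6(316) − 0.0911(86600) = 29535.14.
∂D/∂M = -0.0911.
E = (-0.0911) × (86600/29535.14) = -0.2671…

-0.27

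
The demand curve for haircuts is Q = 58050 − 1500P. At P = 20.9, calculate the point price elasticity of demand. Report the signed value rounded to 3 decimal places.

dQ/dP = −1500. At P = 20.9, Q = 58050 − 1500(20.9) = 26700.
Ed = (dQ/dP)·(P/Q) = −1500 × (20.9/26700) = -1.17415…

-1.174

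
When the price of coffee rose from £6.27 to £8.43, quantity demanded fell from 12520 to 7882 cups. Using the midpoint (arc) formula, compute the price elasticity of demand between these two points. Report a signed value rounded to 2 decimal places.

%ΔQ = (7882 − 12520) / [(12520 + 7882)/2] = -4638/10201 = -0.454661…
%ΔP = (8.43 − 6.27) / [(6.27 + 8.43)/2] = 2.16/7.35 = 0.293877…
Arc Ed = %ΔQ / %ΔP = (-4638/10201) / (2.16/7.35) = -1.5471…

-1.55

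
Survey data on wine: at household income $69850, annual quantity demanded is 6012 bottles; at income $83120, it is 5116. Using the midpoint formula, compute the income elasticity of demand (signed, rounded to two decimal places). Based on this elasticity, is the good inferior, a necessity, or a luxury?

-0.93; inferior

%ΔQ = (5116 − 6012)/[( 6012 + 5116)/2] = -896/5564 = -0.161035…
%ΔIncome = (83120 − 69850)/[( 69850 + 83120)/2] = 13270/76485 = 0.173498…
E_income = (-896/5564) / (13270/76485) = -0.9281…
E_income < 0 ⇒ inferior good.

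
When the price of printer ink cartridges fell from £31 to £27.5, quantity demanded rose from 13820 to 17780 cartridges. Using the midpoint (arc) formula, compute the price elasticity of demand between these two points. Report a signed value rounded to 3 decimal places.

%ΔQ = (17780 − 13820) / [(13820 + 17780)/2] = 3960/15800 = 0.250632…
%ΔP = (27.5 − 31) / [(31 + 27.5)/2] = -3.5/29.25 = -0.119658…
Arc Ed = %ΔQ / %ΔP = (3960/15800) / (-3.5/29.25) = -2.09457…

-2.095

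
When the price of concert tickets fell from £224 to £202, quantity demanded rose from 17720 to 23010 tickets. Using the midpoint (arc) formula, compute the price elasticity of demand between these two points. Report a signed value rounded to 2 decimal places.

%ΔQ = (23010 − 17720) / [(17720 + 23010)/2] = 5290/20365 = 0.259759…
%ΔP = (202 − 224) / [(224 + 202)/2] = -22/213 = -0.103286…
Arc Ed = %ΔQ / %ΔP = (5290/20365) / (-22/213) = -2.5149…

-2.51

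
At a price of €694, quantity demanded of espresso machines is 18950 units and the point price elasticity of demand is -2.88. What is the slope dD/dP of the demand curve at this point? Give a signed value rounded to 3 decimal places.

-78.640

Ed = (dD/dP)·(P/D) ⇒ dD/dP = Ed·D/P = (-2.88)·18950/694 = -78.63976…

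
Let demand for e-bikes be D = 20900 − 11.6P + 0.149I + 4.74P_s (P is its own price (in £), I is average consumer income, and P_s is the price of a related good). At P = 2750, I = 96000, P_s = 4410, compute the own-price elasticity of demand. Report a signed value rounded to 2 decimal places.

At the given values, D = 20900 − 11.6(2750) + 0.149(96000) + 4.74(4410) = 24207.4.
∂D/∂P = −11.6.
E = (-11.6) × (2750/24207.4) = -1.3177…

-1.32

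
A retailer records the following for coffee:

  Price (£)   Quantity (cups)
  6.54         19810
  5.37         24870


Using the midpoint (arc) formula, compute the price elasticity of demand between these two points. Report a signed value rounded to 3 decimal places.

-1.153

%ΔQ = (24870 − 19810) / [(19810 + 24870)/2] = 5060/22340 = 0.226499…
%ΔP = (5.37 − 6.54) / [(6.54 + 5.37)/2] = -1.17/5.955 = -0.196473…
Arc Ed = %ΔQ / %ΔP = (5060/22340) / (-1.17/5.955) = -1.15282…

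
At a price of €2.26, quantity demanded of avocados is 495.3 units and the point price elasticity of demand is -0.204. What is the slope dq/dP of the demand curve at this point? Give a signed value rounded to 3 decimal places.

Ed = (dq/dP)·(P/q) ⇒ dq/dP = Ed·q/P = (-0.204)·495.3/2.26 = -44.70849…

-44.708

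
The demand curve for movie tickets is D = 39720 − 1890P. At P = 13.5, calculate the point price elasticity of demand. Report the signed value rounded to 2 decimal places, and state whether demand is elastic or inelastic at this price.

-1.80; elastic

dD/dP = −1890. At P = 13.5, D = 39720 − 1890(13.5) = 14205.
Ed = (dD/dP)·(P/D) = −1890 × (13.5/14205) = -1.7961…
|Ed| = 1.80 > 1, so demand is elastic.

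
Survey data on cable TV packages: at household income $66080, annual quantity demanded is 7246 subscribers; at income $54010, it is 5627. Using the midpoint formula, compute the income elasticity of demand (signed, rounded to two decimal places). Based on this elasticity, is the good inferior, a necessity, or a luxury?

%ΔQ = (5627 − 7246)/[( 7246 + 5627)/2] = -1619/6436.5 = -0.251534…
%ΔIncome = (54010 − 66080)/[( 66080 + 54010)/2] = -12070/60045 = -0.201015…
E_income = (-1619/6436.5) / (-12070/60045) = 1.2513…
E_income > 1 ⇒ normal good, luxury.

1.25; luxury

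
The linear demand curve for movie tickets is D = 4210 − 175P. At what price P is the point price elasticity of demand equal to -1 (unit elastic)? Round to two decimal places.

Ed = −175P/(4210 − 175P). Set this equal to -1:
175P = 1·(4210 − 175P) ⇒ 175P(1 + 1) = 1·4210
P = 1·4210 / (175·2) = 12.0285…

12.03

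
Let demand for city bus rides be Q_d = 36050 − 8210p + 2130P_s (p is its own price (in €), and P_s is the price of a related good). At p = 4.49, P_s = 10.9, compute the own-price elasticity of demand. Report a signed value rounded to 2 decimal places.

At the given values, Q_d = 36050 − 8210(4.49) + 2130(10.9) = 22404.1.
∂Q_d/∂p = −8210.
E = (-8210) × (4.49/22404.1) = -1.6453…

-1.65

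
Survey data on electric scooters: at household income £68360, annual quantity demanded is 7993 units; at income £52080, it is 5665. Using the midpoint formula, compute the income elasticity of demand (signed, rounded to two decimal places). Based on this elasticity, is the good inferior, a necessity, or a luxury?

%ΔQ = (5665 − 7993)/[( 7993 + 5665)/2] = -2328/6829 = -0.340899…
%ΔIncome = (52080 − 68360)/[( 68360 + 52080)/2] = -16280/60220 = -0.270342…
E_income = (-2328/6829) / (-16280/60220) = 1.2609…
E_income > 1 ⇒ normal good, luxury.

1.26; luxury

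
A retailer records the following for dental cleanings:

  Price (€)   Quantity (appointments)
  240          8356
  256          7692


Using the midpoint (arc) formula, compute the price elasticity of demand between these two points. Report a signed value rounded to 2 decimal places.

-1.28

%ΔQ = (7692 − 8356) / [(8356 + 7692)/2] = -664/8024 = -0.082751…
%ΔP = (256 − 240) / [(240 + 256)/2] = 16/248 = 0.064516…
Arc Ed = %ΔQ / %ΔP = (-664/8024) / (16/248) = -1.2826…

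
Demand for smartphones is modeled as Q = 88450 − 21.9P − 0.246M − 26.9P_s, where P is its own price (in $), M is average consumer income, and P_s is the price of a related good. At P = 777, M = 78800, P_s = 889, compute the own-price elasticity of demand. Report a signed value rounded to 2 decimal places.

-0.60

At the given values, Q = 88450 − 21.9(777) − 0.246(78800) − 26.9(889) = 28134.8.
∂Q/∂P = −21.9.
E = (-21.9) × (777/28134.8) = -0.6048…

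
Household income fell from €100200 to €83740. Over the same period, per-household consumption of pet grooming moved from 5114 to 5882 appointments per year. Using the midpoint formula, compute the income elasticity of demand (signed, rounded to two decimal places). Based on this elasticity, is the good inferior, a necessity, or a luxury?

%ΔQ = (5882 − 5114)/[( 5114 + 5882)/2] = 768/5498 = 0.139687…
%ΔIncome = (83740 − 100200)/[( 100200 + 83740)/2] = -16460/91970 = -0.178971…
E_income = (768/5498) / (-16460/91970) = -0.7804…
E_income < 0 ⇒ inferior good.

-0.78; inferior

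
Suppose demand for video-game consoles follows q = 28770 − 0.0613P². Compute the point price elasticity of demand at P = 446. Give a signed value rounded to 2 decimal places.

dq/dP = −2·0.0613·P = -54.6796. At P = 446, q = 16576.4492.
Ed = (dq/dP)·(P/q) = (-54.6796) × (446/16576.4492) = -1.4711…

-1.47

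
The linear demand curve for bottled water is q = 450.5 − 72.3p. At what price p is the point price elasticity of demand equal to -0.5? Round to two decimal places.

Ed = −72.3p/(450.5 − 72.3p). Set this equal to -0.5:
72.3p = 0.5·(450.5 − 72.3p) ⇒ 72.3p(1 + 0.5) = 0.5·450.5
p = 0.5·450.5 / (72.3·1.5) = 2.0769…

2.08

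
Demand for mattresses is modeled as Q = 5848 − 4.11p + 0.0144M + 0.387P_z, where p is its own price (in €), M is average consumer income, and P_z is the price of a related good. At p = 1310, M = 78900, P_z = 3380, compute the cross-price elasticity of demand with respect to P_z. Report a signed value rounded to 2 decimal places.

At the given values, Q = 5848 − 4.11(1310) + 0.0144(78900) + 0.387(3380) = 2908.12.
∂Q/∂P_z = 0.387.
E = (0.387) × (3380/2908.12) = 0.4497…

0.45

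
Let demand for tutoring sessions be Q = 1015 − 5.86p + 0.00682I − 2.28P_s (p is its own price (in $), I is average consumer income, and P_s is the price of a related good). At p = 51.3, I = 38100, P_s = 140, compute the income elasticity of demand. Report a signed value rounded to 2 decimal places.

At the given values, Q = 1015 − 5.86(51.3) + 0.00682(38100) − 2.28(140) = 655.024.
∂Q/∂I = 0.00682.
E = (0.00682) × (38100/655.024) = 0.3966…

0.40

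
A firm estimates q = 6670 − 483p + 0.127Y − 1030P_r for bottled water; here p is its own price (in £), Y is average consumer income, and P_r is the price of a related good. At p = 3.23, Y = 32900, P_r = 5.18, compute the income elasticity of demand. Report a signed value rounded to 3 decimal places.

At the given values, q = 6670 − 483(3.23) + 0.127(32900) − 1030(5.18) = 3952.81.
∂q/∂Y = 0.127.
E = (0.127) × (32900/3952.81) = 1.05704…

1.057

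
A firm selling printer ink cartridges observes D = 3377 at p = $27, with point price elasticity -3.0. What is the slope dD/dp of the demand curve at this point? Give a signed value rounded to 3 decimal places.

Ed = (dD/dp)·(p/D) ⇒ dD/dp = Ed·D/p = (-3.0)·3377/27 = -375.22222…

-375.222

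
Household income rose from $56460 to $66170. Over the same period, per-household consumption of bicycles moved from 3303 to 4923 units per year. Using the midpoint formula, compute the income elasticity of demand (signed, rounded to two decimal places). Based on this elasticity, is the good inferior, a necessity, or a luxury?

%ΔQ = (4923 − 3303)/[( 3303 + 4923)/2] = 1620/4113 = 0.393873…
%ΔIncome = (66170 − 56460)/[( 56460 + 66170)/2] = 9710/61315 = 0.158362…
E_income = (1620/4113) / (9710/61315) = 2.4871…
E_income > 1 ⇒ normal good, luxury.

2.49; luxury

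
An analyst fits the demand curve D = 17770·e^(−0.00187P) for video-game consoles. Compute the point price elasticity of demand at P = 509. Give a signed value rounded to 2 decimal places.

-0.95

dD/dP = −0.00187·D = -12.8279. At P = 509, D = 6859.82.
Ed = (dD/dP)·(P/D) = (-12.8279) × (509/6859.82) = -0.9518…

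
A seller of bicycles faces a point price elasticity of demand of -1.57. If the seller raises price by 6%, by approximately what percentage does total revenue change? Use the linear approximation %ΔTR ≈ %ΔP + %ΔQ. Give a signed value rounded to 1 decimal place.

%ΔQ ≈ Ed × %ΔP = (-1.57) × (+6%) = -9.4200%
%ΔTR ≈ %ΔP + %ΔQ = (+6%) + (-9.4200%) = -3.4200%

-3.4%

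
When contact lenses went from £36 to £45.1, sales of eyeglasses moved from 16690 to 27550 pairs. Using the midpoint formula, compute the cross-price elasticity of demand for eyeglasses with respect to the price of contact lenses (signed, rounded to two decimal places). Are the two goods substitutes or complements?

%ΔQ_{eyeglasses} = (27550 − 16690)/avg = 10860/22120 = 0.490958…
%ΔP_{contact lenses} = (45.1 − 36)/avg = 9.1/40.55 = 0.224414…
E_cross = (10860/22120) / (9.1/40.55) = 2.1877…
E_cross > 0 ⇒ the goods are substitutes.

2.19; substitutes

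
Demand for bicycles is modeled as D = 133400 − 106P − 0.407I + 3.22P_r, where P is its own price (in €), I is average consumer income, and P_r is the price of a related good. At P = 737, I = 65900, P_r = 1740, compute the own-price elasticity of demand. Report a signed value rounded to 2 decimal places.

At the given values, D = 133400 − 106(737) − 0.407(65900) + 3.22(1740) = 34059.5.
∂D/∂P = −106.
E = (-106) × (737/34059.5) = -2.2936…

-2.29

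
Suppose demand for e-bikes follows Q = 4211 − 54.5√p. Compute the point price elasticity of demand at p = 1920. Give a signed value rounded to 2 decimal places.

dQ/dp = −54.5/(2√p) = -0.621893. At p = 1920, Q = 1822.93.
Ed = (dQ/dp)·(p/Q) = (-0.621893) × (1920/1822.93) = -0.6550…

-0.66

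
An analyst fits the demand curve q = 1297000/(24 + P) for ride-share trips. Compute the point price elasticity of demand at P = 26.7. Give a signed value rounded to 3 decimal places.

dq/dP = −1297000/(24 + P)² = -504.573. At P = 26.7, q = 25581.9.
Ed = (dq/dP)·(P/q) = (-504.573) × (26.7/25581.9) = -0.52662…

-0.527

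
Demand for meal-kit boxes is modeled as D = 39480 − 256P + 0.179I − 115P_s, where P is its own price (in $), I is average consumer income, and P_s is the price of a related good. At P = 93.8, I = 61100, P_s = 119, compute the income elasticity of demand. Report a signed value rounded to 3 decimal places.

0.860

At the given values, D = 39480 − 256(93.8) + 0.179(61100) − 115(119) = 12719.1.
∂D/∂I = 0.179.
E = (0.179) × (61100/12719.1) = 0.85988…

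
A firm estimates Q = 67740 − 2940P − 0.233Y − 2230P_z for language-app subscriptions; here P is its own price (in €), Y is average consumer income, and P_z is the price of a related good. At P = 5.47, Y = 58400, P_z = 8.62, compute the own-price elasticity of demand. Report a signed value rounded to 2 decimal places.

-0.85

At the given values, Q = 67740 − 2940(5.47) − 0.233(58400) − 2230(8.62) = 18828.4.
∂Q/∂P = −2940.
E = (-2940) × (5.47/18828.4) = -0.8541…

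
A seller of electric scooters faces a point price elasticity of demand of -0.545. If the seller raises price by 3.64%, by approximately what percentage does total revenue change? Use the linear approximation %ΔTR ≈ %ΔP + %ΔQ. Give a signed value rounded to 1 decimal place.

%ΔQ ≈ Ed × %ΔP = (-0.545) × (+3.64%) = -1.9838%
%ΔTR ≈ %ΔP + %ΔQ = (+3.64%) + (-1.9838%) = +1.6562%

+1.7%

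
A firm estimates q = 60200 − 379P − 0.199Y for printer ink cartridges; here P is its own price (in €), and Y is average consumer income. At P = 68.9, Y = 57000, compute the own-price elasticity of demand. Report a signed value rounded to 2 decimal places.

-1.15

At the given values, q = 60200 − 379(68.9) − 0.199(57000) = 22743.9.
∂q/∂P = −379.
E = (-379) × (68.9/22743.9) = -1.1481…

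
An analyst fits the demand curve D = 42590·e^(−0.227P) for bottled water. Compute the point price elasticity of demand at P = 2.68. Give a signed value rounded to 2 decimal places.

-0.61

dD/dP = −0.227·D = -5261.7. At P = 2.68, D = 23179.3.
Ed = (dD/dP)·(P/D) = (-5261.7) × (2.68/23179.3) = -0.6083…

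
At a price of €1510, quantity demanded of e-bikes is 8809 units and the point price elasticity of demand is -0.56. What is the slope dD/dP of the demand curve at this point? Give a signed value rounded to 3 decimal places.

-3.267

Ed = (dD/dP)·(P/D) ⇒ dD/dP = Ed·D/P = (-0.56)·8809/1510 = -3.26691…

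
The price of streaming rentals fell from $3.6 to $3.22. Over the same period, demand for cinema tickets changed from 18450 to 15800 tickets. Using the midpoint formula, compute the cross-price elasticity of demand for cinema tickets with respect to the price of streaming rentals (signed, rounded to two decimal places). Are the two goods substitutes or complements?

1.39; substitutes

%ΔQ_{cinema tickets} = (15800 − 18450)/avg = -2650/17125 = -0.154744…
%ΔP_{streaming rentals} = (3.22 − 3.6)/avg = -0.38/3.41 = -0.111436…
E_cross = (-2650/17125) / (-0.38/3.41) = 1.3886…
E_cross > 0 ⇒ the goods are substitutes.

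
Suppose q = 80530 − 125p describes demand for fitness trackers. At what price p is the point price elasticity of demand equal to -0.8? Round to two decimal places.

286.33

Ed = −125p/(80530 − 125p). Set this equal to -0.8:
125p = 0.8·(80530 − 125p) ⇒ 125p(1 + 0.8) = 0.8·80530
p = 0.8·80530 / (125·1.8) = 286.3288…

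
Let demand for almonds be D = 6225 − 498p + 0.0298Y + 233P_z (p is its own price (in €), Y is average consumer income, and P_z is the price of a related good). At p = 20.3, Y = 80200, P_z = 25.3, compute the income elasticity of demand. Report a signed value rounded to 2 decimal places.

At the given values, D = 6225 − 498(20.3) + 0.0298(80200) + 233(25.3) = 4400.46.
∂D/∂Y = 0.0298.
E = (0.0298) × (80200/4400.46) = 0.5431…

0.54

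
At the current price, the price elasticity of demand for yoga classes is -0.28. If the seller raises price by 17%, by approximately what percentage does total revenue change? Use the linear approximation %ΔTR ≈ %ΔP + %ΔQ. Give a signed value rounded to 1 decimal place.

%ΔQ ≈ Ed × %ΔP = (-0.28) × (+17%) = -4.7600%
%ΔTR ≈ %ΔP + %ΔQ = (+17%) + (-4.7600%) = +12.2400%

+12.2%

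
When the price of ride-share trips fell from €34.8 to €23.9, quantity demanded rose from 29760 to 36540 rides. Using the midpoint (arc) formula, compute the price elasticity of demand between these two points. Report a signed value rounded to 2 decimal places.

%ΔQ = (36540 − 29760) / [(29760 + 36540)/2] = 6780/33150 = 0.204524…
%ΔP = (23.9 − 34.8) / [(34.8 + 23.9)/2] = -10.9/29.35 = -0.371379…
Arc Ed = %ΔQ / %ΔP = (6780/33150) / (-10.9/29.35) = -0.5507…

-0.55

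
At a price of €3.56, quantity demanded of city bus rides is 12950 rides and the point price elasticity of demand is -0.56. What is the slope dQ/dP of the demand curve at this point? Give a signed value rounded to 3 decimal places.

-2037.079

Ed = (dQ/dP)·(P/Q) ⇒ dQ/dP = Ed·Q/P = (-0.56)·12950/3.56 = -2037.07865…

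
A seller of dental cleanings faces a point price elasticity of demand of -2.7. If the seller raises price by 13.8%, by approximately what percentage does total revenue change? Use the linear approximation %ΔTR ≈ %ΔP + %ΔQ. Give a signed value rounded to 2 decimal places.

%ΔQ ≈ Ed × %ΔP = (-2.7) × (+13.8%) = -37.2600%
%ΔTR ≈ %ΔP + %ΔQ = (+13.8%) + (-37.2600%) = -23.4600%

-23.46%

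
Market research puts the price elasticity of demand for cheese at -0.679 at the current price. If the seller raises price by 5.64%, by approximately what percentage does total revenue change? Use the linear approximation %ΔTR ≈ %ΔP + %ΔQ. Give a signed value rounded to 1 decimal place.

+1.8%

%ΔQ ≈ Ed × %ΔP = (-0.679) × (+5.64%) = -3.8296%
%ΔTR ≈ %ΔP + %ΔQ = (+5.64%) + (-3.8296%) = +1.8104%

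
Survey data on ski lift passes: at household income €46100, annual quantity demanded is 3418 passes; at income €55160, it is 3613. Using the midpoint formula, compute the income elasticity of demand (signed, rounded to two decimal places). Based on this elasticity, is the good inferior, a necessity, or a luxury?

0.31; necessity

%ΔQ = (3613 − 3418)/[( 3418 + 3613)/2] = 195/3515.5 = 0.055468…
%ΔIncome = (55160 − 46100)/[( 46100 + 55160)/2] = 9060/50630 = 0.178945…
E_income = (195/3515.5) / (9060/50630) = 0.3099…
0 < E_income < 1 ⇒ normal good, necessity.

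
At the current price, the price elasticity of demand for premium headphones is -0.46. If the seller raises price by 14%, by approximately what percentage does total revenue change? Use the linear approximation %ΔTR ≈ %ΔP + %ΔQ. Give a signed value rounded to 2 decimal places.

%ΔQ ≈ Ed × %ΔP = (-0.46) × (+14%) = -6.4400%
%ΔTR ≈ %ΔP + %ΔQ = (+14%) + (-6.4400%) = +7.5600%

+7.56%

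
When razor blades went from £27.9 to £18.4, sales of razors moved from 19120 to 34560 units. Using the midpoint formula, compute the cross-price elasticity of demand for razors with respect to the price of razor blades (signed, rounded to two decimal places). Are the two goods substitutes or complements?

%ΔQ_{razors} = (34560 − 19120)/avg = 15440/26840 = 0.575260…
%ΔP_{razor blades} = (18.4 − 27.9)/avg = -9.5/23.15 = -0.410367…
E_cross = (15440/26840) / (-9.5/23.15) = -1.4018…
E_cross < 0 ⇒ the goods are complements.

-1.40; complements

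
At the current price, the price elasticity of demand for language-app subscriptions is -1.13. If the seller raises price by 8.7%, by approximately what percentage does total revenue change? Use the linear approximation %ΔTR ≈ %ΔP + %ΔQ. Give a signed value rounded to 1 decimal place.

-1.1%

%ΔQ ≈ Ed × %ΔP = (-1.13) × (+8.7%) = -9.8310%
%ΔTR ≈ %ΔP + %ΔQ = (+8.7%) + (-9.8310%) = -1.1310%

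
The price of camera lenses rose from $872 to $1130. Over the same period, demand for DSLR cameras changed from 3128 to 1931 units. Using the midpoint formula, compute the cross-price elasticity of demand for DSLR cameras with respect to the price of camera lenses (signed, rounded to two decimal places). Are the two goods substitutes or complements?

-1.84; complements

%ΔQ_{DSLR cameras} = (1931 − 3128)/avg = -1197/2529.5 = -0.473216…
%ΔP_{camera lenses} = (1130 − 872)/avg = 258/1001 = 0.257742…
E_cross = (-1197/2529.5) / (258/1001) = -1.8360…
E_cross < 0 ⇒ the goods are complements.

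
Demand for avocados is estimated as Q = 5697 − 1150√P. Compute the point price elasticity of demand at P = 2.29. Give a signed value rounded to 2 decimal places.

-0.22

dQ/dP = −1150/(2√P) = -379.971. At P = 2.29, Q = 3956.73.
Ed = (dQ/dP)·(P/Q) = (-379.971) × (2.29/3956.73) = -0.2199…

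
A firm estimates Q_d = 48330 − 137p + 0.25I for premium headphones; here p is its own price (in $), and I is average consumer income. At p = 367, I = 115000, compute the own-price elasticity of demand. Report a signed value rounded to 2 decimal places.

At the given values, Q_d = 48330 − 137(367) + 0.25(115000) = 26801.
∂Q_d/∂p = −137.
E = (-137) × (367/26801) = -1.8760…

-1.88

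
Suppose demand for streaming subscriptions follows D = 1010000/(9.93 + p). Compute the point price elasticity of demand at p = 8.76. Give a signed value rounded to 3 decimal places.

-0.469

dD/dp = −1010000/(9.93 + p)² = -2891.36. At p = 8.76, D = 54039.6.
Ed = (dD/dp)·(p/D) = (-2891.36) × (8.76/54039.6) = -0.46869…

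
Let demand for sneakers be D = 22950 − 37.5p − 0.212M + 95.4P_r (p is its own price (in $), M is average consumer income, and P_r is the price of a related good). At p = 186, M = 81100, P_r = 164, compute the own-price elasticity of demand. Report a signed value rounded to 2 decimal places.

At the given values, D = 22950 − 37.5(186) − 0.212(81100) + 95.4(164) = 14427.4.
∂D/∂p = −37.5.
E = (-37.5) × (186/14427.4) = -0.4834…

-0.48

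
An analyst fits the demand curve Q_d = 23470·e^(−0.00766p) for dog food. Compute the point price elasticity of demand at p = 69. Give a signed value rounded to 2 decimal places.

dQ_d/dp = −0.00766·Q_d = -105.974. At p = 69, Q_d = 13834.7.
Ed = (dQ_d/dp)·(p/Q_d) = (-105.974) × (69/13834.7) = -0.5285…

-0.53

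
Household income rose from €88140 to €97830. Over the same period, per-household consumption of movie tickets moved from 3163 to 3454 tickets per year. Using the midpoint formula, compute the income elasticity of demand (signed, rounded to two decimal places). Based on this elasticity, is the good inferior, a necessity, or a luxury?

%ΔQ = (3454 − 3163)/[( 3163 + 3454)/2] = 291/3308.5 = 0.087955…
%ΔIncome = (97830 − 88140)/[( 88140 + 97830)/2] = 9690/92985 = 0.104210…
E_income = (291/3308.5) / (9690/92985) = 0.8440…
0 < E_income < 1 ⇒ normal good, necessity.

0.84; necessity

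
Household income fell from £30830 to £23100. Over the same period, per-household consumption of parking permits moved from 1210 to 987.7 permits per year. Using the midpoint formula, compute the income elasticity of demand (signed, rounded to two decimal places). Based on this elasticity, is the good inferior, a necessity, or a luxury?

%ΔQ = (987.7 − 1210)/[( 1210 + 987.7)/2] = -222.3/1098.85 = -0.202302…
%ΔIncome = (23100 − 30830)/[( 30830 + 23100)/2] = -7730/26965 = -0.286667…
E_income = (-222.3/1098.85) / (-7730/26965) = 0.7057…
0 < E_income < 1 ⇒ normal good, necessity.

0.71; necessity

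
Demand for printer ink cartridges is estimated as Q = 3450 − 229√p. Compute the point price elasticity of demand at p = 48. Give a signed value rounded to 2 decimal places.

-0.43

dQ/dp = −229/(2√p) = -16.5267. At p = 48, Q = 1863.44.
Ed = (dQ/dp)·(p/Q) = (-16.5267) × (48/1863.44) = -0.4257…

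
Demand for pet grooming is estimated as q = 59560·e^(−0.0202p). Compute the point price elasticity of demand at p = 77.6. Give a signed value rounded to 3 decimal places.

-1.568

dq/dp = −0.0202·q = -250.923. At p = 77.6, q = 12421.9.
Ed = (dq/dp)·(p/q) = (-250.923) × (77.6/12421.9) = -1.56752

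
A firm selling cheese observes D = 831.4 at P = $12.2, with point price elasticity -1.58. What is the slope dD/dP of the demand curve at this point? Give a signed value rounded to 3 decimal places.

Ed = (dD/dP)·(P/D) ⇒ dD/dP = Ed·D/P = (-1.58)·831.4/12.2 = -107.67311…

-107.673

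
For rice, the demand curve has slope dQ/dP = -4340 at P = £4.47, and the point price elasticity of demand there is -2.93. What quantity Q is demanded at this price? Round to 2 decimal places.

6621.09

Ed = (dQ/dP)·(P/Q) ⇒ Q = (dQ/dP)·P/Ed = (-4340)·4.47/(-2.93) = 6621.0921…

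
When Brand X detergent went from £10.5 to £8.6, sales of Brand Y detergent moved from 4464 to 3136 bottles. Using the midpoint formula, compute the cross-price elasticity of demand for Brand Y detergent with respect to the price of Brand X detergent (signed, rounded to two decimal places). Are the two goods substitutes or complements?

1.76; substitutes

%ΔQ_{Brand Y detergent} = (3136 − 4464)/avg = -1328/3800 = -0.349473…
%ΔP_{Brand X detergent} = (8.6 − 10.5)/avg = -1.9/9.55 = -0.198952…
E_cross = (-1328/3800) / (-1.9/9.55) = 1.7565…
E_cross > 0 ⇒ the goods are substitutes.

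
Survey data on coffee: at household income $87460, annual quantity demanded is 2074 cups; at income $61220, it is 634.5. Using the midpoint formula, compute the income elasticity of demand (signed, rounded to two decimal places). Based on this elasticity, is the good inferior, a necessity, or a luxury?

%ΔQ = (634.5 − 2074)/[( 2074 + 634.5)/2] = -1439.5/1354.25 = -1.062949…
%ΔIncome = (61220 − 87460)/[( 87460 + 61220)/2] = -26240/74340 = -0.352972…
E_income = (-1439.5/1354.25) / (-26240/74340) = 3.0114…
E_income > 1 ⇒ normal good, luxury.

3.01; luxury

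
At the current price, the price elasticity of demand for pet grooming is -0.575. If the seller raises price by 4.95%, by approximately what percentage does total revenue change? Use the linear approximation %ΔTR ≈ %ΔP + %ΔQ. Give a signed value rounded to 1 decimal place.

+2.1%

%ΔQ ≈ Ed × %ΔP = (-0.575) × (+4.95%) = -2.8463%
%ΔTR ≈ %ΔP + %ΔQ = (+4.95%) + (-2.8463%) = +2.1038%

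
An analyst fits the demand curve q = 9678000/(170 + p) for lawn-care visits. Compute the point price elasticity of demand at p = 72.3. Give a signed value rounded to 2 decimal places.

-0.30

dq/dp = −9678000/(170 + p)² = -164.846. At p = 72.3, q = 39942.2.
Ed = (dq/dp)·(p/q) = (-164.846) × (72.3/39942.2) = -0.2983…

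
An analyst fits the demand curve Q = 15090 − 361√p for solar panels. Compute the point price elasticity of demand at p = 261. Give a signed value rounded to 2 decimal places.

dQ/dp = −361/(2√p) = -11.1727. At p = 261, Q = 9257.87.
Ed = (dQ/dp)·(p/Q) = (-11.1727) × (261/9257.87) = -0.3149…

-0.31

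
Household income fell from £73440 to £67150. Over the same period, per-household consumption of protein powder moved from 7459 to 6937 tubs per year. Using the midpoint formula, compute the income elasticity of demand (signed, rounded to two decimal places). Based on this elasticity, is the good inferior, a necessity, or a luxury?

%ΔQ = (6937 − 7459)/[( 7459 + 6937)/2] = -522/7198 = -0.072520…
%ΔIncome = (67150 − 73440)/[( 73440 + 67150)/2] = -6290/70295 = -0.089480…
E_income = (-522/7198) / (-6290/70295) = 0.8104…
0 < E_income < 1 ⇒ normal good, necessity.

0.81; necessity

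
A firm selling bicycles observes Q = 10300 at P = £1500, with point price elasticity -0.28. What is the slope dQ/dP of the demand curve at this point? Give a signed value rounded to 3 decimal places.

Ed = (dQ/dP)·(P/Q) ⇒ dQ/dP = Ed·Q/P = (-0.28)·10300/1500 = -1.92266…

-1.923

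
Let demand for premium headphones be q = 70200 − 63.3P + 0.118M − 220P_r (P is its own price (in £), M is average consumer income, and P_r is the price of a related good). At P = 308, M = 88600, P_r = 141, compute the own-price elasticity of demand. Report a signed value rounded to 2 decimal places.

At the given values, q = 70200 − 63.3(308) + 0.118(88600) − 220(141) = 30138.4.
∂q/∂P = −63.3.
E = (-63.3) × (308/30138.4) = -0.6468…

-0.65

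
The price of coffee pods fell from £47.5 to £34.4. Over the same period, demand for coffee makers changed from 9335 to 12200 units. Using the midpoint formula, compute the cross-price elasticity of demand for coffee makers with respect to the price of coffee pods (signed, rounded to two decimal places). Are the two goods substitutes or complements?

-0.83; complements

%ΔQ_{coffee makers} = (12200 − 9335)/avg = 2865/10767.5 = 0.266078…
%ΔP_{coffee pods} = (34.4 − 47.5)/avg = -13.1/40.95 = -0.319902…
E_cross = (2865/10767.5) / (-13.1/40.95) = -0.8317…
E_cross < 0 ⇒ the goods are complements.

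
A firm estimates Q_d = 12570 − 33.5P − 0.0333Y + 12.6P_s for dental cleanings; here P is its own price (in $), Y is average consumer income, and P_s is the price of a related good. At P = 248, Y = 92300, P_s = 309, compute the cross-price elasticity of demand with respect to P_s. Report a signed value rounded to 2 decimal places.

At the given values, Q_d = 12570 − 33.5(248) − 0.0333(92300) + 12.6(309) = 5081.81.
∂Q_d/∂P_s = 12.6.
E = (12.6) × (309/5081.81) = 0.7661…

0.77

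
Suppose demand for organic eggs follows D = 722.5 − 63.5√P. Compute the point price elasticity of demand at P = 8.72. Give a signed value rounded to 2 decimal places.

-0.18

dD/dP = −63.5/(2√P) = -10.7519. At P = 8.72, D = 534.987.
Ed = (dD/dP)·(P/D) = (-10.7519) × (8.72/534.987) = -0.1752…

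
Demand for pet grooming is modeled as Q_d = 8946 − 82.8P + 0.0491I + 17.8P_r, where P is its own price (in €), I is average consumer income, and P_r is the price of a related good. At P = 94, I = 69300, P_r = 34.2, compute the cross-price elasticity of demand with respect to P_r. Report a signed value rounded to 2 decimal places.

At the given values, Q_d = 8946 − 82.8(94) + 0.0491(69300) + 17.8(34.2) = 5174.19.
∂Q_d/∂P_r = 17.8.
E = (17.8) × (34.2/5174.19) = 0.1176…

0.12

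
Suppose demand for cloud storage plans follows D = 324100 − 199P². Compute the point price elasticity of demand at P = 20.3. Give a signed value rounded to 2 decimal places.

dD/dP = −2·199·P = -8079.4. At P = 20.3, D = 242094.09.
Ed = (dD/dP)·(P/D) = (-8079.4) × (20.3/242094.09) = -0.6774…

-0.68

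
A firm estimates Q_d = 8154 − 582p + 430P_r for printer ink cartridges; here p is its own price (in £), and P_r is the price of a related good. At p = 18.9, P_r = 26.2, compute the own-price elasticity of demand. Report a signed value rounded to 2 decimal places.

-1.31

At the given values, Q_d = 8154 − 582(18.9) + 430(26.2) = 8420.2.
∂Q_d/∂p = −582.
E = (-582) × (18.9/8420.2) = -1.3063…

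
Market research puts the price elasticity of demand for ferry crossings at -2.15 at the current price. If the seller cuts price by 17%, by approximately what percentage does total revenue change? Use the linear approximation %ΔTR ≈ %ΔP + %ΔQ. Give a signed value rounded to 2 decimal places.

+19.55%

%ΔQ ≈ Ed × %ΔP = (-2.15) × (-17%) = +36.5500%
%ΔTR ≈ %ΔP + %ΔQ = (-17%) + (+36.5500%) = +19.5500%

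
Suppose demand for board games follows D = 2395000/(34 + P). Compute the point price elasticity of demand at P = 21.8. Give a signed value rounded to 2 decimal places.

-0.39

dD/dP = −2395000/(34 + P)² = -769.196. At P = 21.8, D = 42921.1.
Ed = (dD/dP)·(P/D) = (-769.196) × (21.8/42921.1) = -0.3906…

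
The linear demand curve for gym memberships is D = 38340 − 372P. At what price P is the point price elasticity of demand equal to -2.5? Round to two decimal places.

73.62

Ed = −372P/(38340 − 372P). Set this equal to -2.5:
372P = 2.5·(38340 − 372P) ⇒ 372P(1 + 2.5) = 2.5·38340
P = 2.5·38340 / (372·3.5) = 73.6175…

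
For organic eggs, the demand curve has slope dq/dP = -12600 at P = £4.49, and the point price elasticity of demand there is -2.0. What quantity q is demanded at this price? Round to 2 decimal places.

28287.00

Ed = (dq/dP)·(P/q) ⇒ q = (dq/dP)·P/Ed = (-12600)·4.49/(-2.0) = 28287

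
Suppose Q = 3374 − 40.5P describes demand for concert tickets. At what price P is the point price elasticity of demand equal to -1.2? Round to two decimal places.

45.44

Ed = −40.5P/(3374 − 40.5P). Set this equal to -1.2:
40.5P = 1.2·(3374 − 40.5P) ⇒ 40.5P(1 + 1.2) = 1.2·3374
P = 1.2·3374 / (40.5·2.2) = 45.4410…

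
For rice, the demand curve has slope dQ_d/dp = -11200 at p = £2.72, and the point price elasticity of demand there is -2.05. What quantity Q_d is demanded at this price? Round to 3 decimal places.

14860.488

Ed = (dQ_d/dp)·(p/Q_d) ⇒ Q_d = (dQ_d/dp)·p/Ed = (-11200)·2.72/(-2.05) = 14860.48780…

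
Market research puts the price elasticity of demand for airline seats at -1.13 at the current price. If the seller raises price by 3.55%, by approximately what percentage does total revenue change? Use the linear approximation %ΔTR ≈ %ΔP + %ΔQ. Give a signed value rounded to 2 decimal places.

%ΔQ ≈ Ed × %ΔP = (-1.13) × (+3.55%) = -4.0115%
%ΔTR ≈ %ΔP + %ΔQ = (+3.55%) + (-4.0115%) = -0.4615%

-0.46%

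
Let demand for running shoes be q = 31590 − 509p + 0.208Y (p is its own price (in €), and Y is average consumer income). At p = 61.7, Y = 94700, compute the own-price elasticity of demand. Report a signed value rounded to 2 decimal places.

At the given values, q = 31590 − 509(61.7) + 0.208(94700) = 19882.3.
∂q/∂p = −509.
E = (-509) × (61.7/19882.3) = -1.5795…

-1.58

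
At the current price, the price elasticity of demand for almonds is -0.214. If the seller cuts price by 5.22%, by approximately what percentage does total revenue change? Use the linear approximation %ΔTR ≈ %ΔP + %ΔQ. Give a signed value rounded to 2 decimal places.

-4.10%

%ΔQ ≈ Ed × %ΔP = (-0.214) × (-5.22%) = +1.1171%
%ΔTR ≈ %ΔP + %ΔQ = (-5.22%) + (+1.1171%) = -4.1029%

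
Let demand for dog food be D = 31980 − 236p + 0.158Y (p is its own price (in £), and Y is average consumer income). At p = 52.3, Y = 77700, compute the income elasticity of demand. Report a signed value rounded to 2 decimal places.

At the given values, D = 31980 − 236(52.3) + 0.158(77700) = 31913.8.
∂D/∂Y = 0.158.
E = (0.158) × (77700/31913.8) = 0.3846…

0.38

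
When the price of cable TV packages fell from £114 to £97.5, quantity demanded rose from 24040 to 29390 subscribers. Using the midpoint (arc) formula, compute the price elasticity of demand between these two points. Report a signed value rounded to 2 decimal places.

-1.28

%ΔQ = (29390 − 24040) / [(24040 + 29390)/2] = 5350/26715 = 0.200262…
%ΔP = (97.5 − 114) / [(114 + 97.5)/2] = -16.5/105.75 = -0.156028…
Arc Ed = %ΔQ / %ΔP = (5350/26715) / (-16.5/105.75) = -1.2834…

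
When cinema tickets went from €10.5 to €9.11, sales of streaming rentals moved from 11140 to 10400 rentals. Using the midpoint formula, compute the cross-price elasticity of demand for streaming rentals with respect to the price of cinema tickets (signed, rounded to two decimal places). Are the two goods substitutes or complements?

%ΔQ_{streaming rentals} = (10400 − 11140)/avg = -740/10770 = -0.068709…
%ΔP_{cinema tickets} = (9.11 − 10.5)/avg = -1.39/9.805 = -0.141764…
E_cross = (-740/10770) / (-1.39/9.805) = 0.4846…
E_cross > 0 ⇒ the goods are substitutes.

0.48; substitutes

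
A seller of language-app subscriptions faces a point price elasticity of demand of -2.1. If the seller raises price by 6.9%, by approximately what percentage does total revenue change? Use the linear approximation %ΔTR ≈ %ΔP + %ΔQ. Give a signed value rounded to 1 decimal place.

%ΔQ ≈ Ed × %ΔP = (-2.1) × (+6.9%) = -14.4900%
%ΔTR ≈ %ΔP + %ΔQ = (+6.9%) + (-14.4900%) = -7.5900%

-7.6%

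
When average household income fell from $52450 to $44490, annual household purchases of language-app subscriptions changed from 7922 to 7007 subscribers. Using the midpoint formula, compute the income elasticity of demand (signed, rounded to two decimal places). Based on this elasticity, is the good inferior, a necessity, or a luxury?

%ΔQ = (7007 − 7922)/[( 7922 + 7007)/2] = -915/7464.5 = -0.122580…
%ΔIncome = (44490 − 52450)/[( 52450 + 44490)/2] = -7960/48470 = -0.164225…
E_income = (-915/7464.5) / (-7960/48470) = 0.7464…
0 < E_income < 1 ⇒ normal good, necessity.

0.75; necessity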